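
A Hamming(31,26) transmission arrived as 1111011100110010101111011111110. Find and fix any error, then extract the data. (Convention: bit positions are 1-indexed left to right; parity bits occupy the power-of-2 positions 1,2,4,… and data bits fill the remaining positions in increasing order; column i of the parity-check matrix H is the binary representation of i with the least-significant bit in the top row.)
Syndrome s = H · r^T (mod 2), r = 1111011100110010101111011111110:
  s[0] = (1010101010101010101010101010101)·(1111011100110010101111011111110) mod 2 = 1+0+1+0+0+0+1+0+0+0+1+0+0+0+1+0+1+0+1+0+1+0+0+0+1+0+1+0+1+0+0 mod 2 = 1
  s[1] = (0110011001100110011001100110011)·(1111011100110010101111011111110) mod 2 = 0+1+1+0+0+1+1+0+0+0+1+0+0+0+1+0+0+0+1+0+0+1+0+0+0+1+1+0+0+1+0 mod 2 = 1
  s[2] = (0001111000011110000111100001111)·(1111011100110010101111011111110) mod 2 = 0+0+0+1+0+1+1+0+0+0+0+1+0+0+1+0+0+0+0+1+1+1+0+0+0+0+0+1+1+1+0 mod 2 = 1
  s[3] = (0000000111111110000000011111111)·(1111011100110010101111011111110) mod 2 = 0+0+0+0+0+0+0+1+0+0+1+1+0+0+1+0+0+0+0+0+0+0+0+1+1+1+1+1+1+1+0 mod 2 = 1
  s[4] = (0000000000000001111111111111111)·(1111011100110010101111011111110) mod 2 = 0+0+0+0+0+0+0+0+0+0+0+0+0+0+0+0+1+0+1+1+1+1+0+1+1+1+1+1+1+1+0 mod 2 = 0
Syndrome = 11110
Column 15 of H equals this syndrome → error at bit 15 (1-indexed).
Flip bit 15: 1111011100110010101111011111110 → 1111011100110000101111011111110
Extract data bits at positions {3,5,6,7,9,10,11,12,13,14,15,17,18,19,20,21,22,23,24,25,26,27,28,29,30,31}: 10110011000101111011111110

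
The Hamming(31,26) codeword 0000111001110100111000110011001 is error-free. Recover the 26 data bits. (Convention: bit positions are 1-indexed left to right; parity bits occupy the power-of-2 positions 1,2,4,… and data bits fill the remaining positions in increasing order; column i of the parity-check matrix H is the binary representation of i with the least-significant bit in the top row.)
Parity bits occupy power-of-2 positions; data bits are at positions {3,5,6,7,9,10,11,12,13,14,15,17,18,19,20,21,22,23,24,25,26,27,28,29,30,31} (1-indexed).
Extract: c[3]=0 c[5]=1 c[6]=1 c[7]=1 c[9]=0 c[10]=1 c[11]=1 c[12]=1 c[13]=0 c[14]=1 c[15]=0 c[17]=1 c[18]=1 c[19]=1 c[20]=0 c[21]=0 c[22]=0 c[23]=1 c[24]=1 c[25]=0 c[26]=0 c[27]=1 c[28]=1 c[29]=0 c[30]=0 c[31]=1
Data = 01110111010111000110011001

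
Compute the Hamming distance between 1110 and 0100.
XOR = 1010, count of 1s = 2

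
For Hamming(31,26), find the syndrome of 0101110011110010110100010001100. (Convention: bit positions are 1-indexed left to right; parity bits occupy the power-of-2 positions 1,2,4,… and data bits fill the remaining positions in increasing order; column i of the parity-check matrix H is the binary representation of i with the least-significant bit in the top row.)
Syndrome s = H · r^T (mod 2), r = 0101110011110010110100010001100:
  s[0] = (1010101010101010101010101010101)·(0101110011110010110100010001100) mod 2 = 0+0+0+0+1+0+0+0+1+0+1+0+0+0+1+0+1+0+0+0+0+0+0+0+0+0+0+0+1+0+0 mod 2 = 0
  s[1] = (0110011001100110011001100110011)·(0101110011110010110100010001100) mod 2 = 0+1+0+0+0+1+0+0+0+1+1+0+0+0+1+0+0+1+0+0+0+0+0+0+0+0+0+0+0+0+0 mod 2 = 0
  s[2] = (0001111000011110000111100001111)·(0101110011110010110100010001100) mod 2 = 0+0+0+1+1+1+0+0+0+0+0+1+0+0+1+0+0+0+0+1+0+0+0+0+0+0+0+1+1+0+0 mod 2 = 0
  s[3] = (0000000111111110000000011111111)·(0101110011110010110100010001100) mod 2 = 0+0+0+0+0+0+0+0+1+1+1+1+0+0+1+0+0+0+0+0+0+0+0+1+0+0+0+1+1+0+0 mod 2 = 0
  s[4] = (0000000000000001111111111111111)·(0101110011110010110100010001100) mod 2 = 0+0+0+0+0+0+0+0+0+0+0+0+0+0+0+0+1+1+0+1+0+0+0+1+0+0+0+1+1+0+0 mod 2 = 0
Syndrome = 00000
s = 0: no error detected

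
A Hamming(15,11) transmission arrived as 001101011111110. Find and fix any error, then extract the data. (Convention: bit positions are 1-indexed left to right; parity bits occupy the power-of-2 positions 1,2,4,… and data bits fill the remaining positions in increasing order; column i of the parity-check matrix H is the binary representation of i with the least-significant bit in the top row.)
Syndrome s = H · r^T (mod 2), r = 001101011111110:
  s[0] = (101010101010101)·(001101011111110) mod 2 = 0+0+1+0+0+0+0+0+1+0+1+0+1+0+0 mod 2 = 0
  s[1] = (011001100110011)·(001101011111110) mod 2 = 0+0+1+0+0+1+0+0+0+1+1+0+0+1+0 mod 2 = 1
  s[2] = (000111100001111)·(001101011111110) mod 2 = 0+0+0+1+0+1+0+0+0+0+0+1+1+1+0 mod 2 = 1
  s[3] = (000000011111111)·(001101011111110) mod 2 = 0+0+0+0+0+0+0+1+1+1+1+1+1+1+0 mod 2 = 1
Syndrome = 0111
Column 14 of H equals this syndrome → error at bit 14 (1-indexed).
Flip bit 14: 001101011111110 → 001101011111100
Extract data bits at positions {3,5,6,7,9,10,11,12,13,14,15}: 10101111100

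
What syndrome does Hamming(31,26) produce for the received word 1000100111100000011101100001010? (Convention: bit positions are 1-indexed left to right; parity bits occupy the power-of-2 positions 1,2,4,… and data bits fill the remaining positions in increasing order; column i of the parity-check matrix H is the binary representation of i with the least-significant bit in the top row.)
Syndrome s = H · r^T (mod 2), r = 1000100111100000011101100001010:
  s[0] = (1010101010101010101010101010101)·(1000100111100000011101100001010) mod 2 = 1+0+0+0+1+0+0+0+1+0+1+0+0+0+0+0+0+0+1+0+0+0+1+0+0+0+0+0+0+0+0 mod 2 = 0
  s[1] = (0110011001100110011001100110011)·(1000100111100000011101100001010) mod 2 = 0+0+0+0+0+0+0+0+0+1+1+0+0+0+0+0+0+1+1+0+0+1+1+0+0+0+0+0+0+1+0 mod 2 = 1
  s[2] = (0001111000011110000111100001111)·(1000100111100000011101100001010) mod 2 = 0+0+0+0+1+0+0+0+0+0+0+0+0+0+0+0+0+0+0+1+0+1+1+0+0+0+0+1+0+1+0 mod 2 = 0
  s[3] = (0000000111111110000000011111111)·(1000100111100000011101100001010) mod 2 = 0+0+0+0+0+0+0+1+1+1+1+0+0+0+0+0+0+0+0+0+0+0+0+0+0+0+0+1+0+1+0 mod 2 = 0
  s[4] = (0000000000000001111111111111111)·(1000100111100000011101100001010) mod 2 = 0+0+0+0+0+0+0+0+0+0+0+0+0+0+0+0+0+1+1+1+0+1+1+0+0+0+0+1+0+1+0 mod 2 = 1
Syndrome = 01001
Non-zero syndrome: error at position 18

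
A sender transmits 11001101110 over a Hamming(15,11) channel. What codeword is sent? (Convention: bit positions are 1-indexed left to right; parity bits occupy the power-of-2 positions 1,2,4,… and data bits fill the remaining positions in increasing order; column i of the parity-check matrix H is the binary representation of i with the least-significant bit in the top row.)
Codeword c = d · G (mod 2), d = 11001101110:
  c[0] = d·G[:,0] = (11001101110)·(11011010101) mod 2 = 1+1+0+0+1+0+0+0+1+0+0 mod 2 = 0
  c[1] = d·G[:,1] = (11001101110)·(10110110011) mod 2 = 1+0+0+0+0+1+0+0+0+1+0 mod 2 = 1
  c[2] = d·G[:,2] = (11001101110)·(10000000000) mod 2 = 1+0+0+0+0+0+0+0+0+0+0 mod 2 = 1
  c[3] = d·G[:,3] = (11001101110)·(01110001111) mod 2 = 0+1+0+0+0+0+0+1+1+1+0 mod 2 = 0
  c[4] = d·G[:,4] = (11001101110)·(01000000000) mod 2 = 0+1+0+0+0+0+0+0+0+0+0 mod 2 = 1
  c[5] = d·G[:,5] = (11001101110)·(00100000000) mod 2 = 0+0+0+0+0+0+0+0+0+0+0 mod 2 = 0
  c[6] = d·G[:,6] = (11001101110)·(00010000000) mod 2 = 0+0+0+0+0+0+0+0+0+0+0 mod 2 = 0
  c[7] = d·G[:,7] = (11001101110)·(00001111111) mod 2 = 0+0+0+0+1+1+0+1+1+1+0 mod 2 = 1
  c[8] = d·G[:,8] = (11001101110)·(00001000000) mod 2 = 0+0+0+0+1+0+0+0+0+0+0 mod 2 = 1
  c[9] = d·G[:,9] = (11001101110)·(00000100000) mod 2 = 0+0+0+0+0+1+0+0+0+0+0 mod 2 = 1
  c[10] = d·G[:,10] = (11001101110)·(00000010000) mod 2 = 0+0+0+0+0+0+0+0+0+0+0 mod 2 = 0
  c[11] = d·G[:,11] = (11001101110)·(00000001000) mod 2 = 0+0+0+0+0+0+0+1+0+0+0 mod 2 = 1
  c[12] = d·G[:,12] = (11001101110)·(00000000100) mod 2 = 0+0+0+0+0+0+0+0+1+0+0 mod 2 = 1
  c[13] = d·G[:,13] = (11001101110)·(00000000010) mod 2 = 0+0+0+0+0+0+0+0+0+1+0 mod 2 = 1
  c[14] = d·G[:,14] = (11001101110)·(00000000001) mod 2 = 0+0+0+0+0+0+0+0+0+0+0 mod 2 = 0
Codeword = 011010011101110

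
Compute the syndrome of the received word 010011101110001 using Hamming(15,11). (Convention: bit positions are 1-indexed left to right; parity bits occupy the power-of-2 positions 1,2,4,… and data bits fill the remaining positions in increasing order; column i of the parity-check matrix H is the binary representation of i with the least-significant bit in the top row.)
Syndrome s = H · r^T (mod 2), r = 010011101110001:
  s[0] = (101010101010101)·(010011101110001) mod 2 = 0+0+0+0+1+0+1+0+1+0+1+0+0+0+1 mod 2 = 1
  s[1] = (011001100110011)·(010011101110001) mod 2 = 0+1+0+0+0+1+1+0+0+1+1+0+0+0+1 mod 2 = 0
  s[2] = (000111100001111)·(010011101110001) mod 2 = 0+0+0+0+1+1+1+0+0+0+0+0+0+0+1 mod 2 = 0
  s[3] = (000000011111111)·(010011101110001) mod 2 = 0+0+0+0+0+0+0+0+1+1+1+0+0+0+1 mod 2 = 0
Syndrome = 1000
Non-zero syndrome: error at position 1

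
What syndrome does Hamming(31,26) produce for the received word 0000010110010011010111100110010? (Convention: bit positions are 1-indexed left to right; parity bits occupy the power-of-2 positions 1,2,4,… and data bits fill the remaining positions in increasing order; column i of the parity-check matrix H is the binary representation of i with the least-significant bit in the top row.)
Syndrome s = H · r^T (mod 2), r = 0000010110010011010111100110010:
  s[0] = (1010101010101010101010101010101)·(0000010110010011010111100110010) mod 2 = 0+0+0+0+0+0+0+0+1+0+0+0+0+0+1+0+0+0+0+0+1+0+1+0+0+0+1+0+0+0+0 mod 2 = 1
  s[1] = (0110011001100110011001100110011)·(0000010110010011010111100110010) mod 2 = 0+0+0+0+0+1+0+0+0+0+0+0+0+0+1+0+0+1+0+0+0+1+1+0+0+1+1+0+0+1+0 mod 2 = 0
  s[2] = (0001111000011110000111100001111)·(0000010110010011010111100110010) mod 2 = 0+0+0+0+0+1+0+0+0+0+0+1+0+0+1+0+0+0+0+1+1+1+1+0+0+0+0+0+0+1+0 mod 2 = 0
  s[3] = (0000000111111110000000011111111)·(0000010110010011010111100110010) mod 2 = 0+0+0+0+0+0+0+1+1+0+0+1+0+0+1+0+0+0+0+0+0+0+0+0+0+1+1+0+0+1+0 mod 2 = 1
  s[4] = (0000000000000001111111111111111)·(0000010110010011010111100110010) mod 2 = 0+0+0+0+0+0+0+0+0+0+0+0+0+0+0+1+0+1+0+1+1+1+1+0+0+1+1+0+0+1+0 mod 2 = 1
Syndrome = 10011
Non-zero syndrome: error at position 25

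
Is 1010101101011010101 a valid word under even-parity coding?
Sum of all bits: 1+0+1+0+1+0+1+1+0+1+0+1+1+0+1+0+1+0+1 = 11; 11 mod 2 = 1. Result is 1 → parity error detected.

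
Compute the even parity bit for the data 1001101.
Sum of data bits: 1+0+0+1+1+0+1 = 4.
4 mod 2 = 0, so parity bit = 0.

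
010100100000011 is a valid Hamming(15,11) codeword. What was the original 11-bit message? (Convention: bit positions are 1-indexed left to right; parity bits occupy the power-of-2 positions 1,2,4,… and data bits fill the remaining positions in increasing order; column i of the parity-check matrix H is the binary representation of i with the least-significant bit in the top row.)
Parity bits occupy power-of-2 positions; data bits are at positions {3,5,6,7,9,10,11,12,13,14,15} (1-indexed).
Extract: c[3]=0 c[5]=0 c[6]=0 c[7]=1 c[9]=0 c[10]=0 c[11]=0 c[12]=0 c[13]=0 c[14]=1 c[15]=1
Data = 00010000011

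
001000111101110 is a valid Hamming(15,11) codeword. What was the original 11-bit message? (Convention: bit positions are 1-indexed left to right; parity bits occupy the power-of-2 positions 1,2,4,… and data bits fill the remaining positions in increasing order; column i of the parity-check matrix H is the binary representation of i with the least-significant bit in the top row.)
Parity bits occupy power-of-2 positions; data bits are at positions {3,5,6,7,9,10,11,12,13,14,15} (1-indexed).
Extract: c[3]=1 c[5]=0 c[6]=0 c[7]=1 c[9]=1 c[10]=1 c[11]=0 c[12]=1 c[13]=1 c[14]=1 c[15]=0
Data = 10011101110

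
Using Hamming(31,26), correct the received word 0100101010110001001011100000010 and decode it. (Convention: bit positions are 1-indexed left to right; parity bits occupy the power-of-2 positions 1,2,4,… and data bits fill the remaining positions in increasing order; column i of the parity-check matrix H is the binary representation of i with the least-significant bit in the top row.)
Syndrome s = H · r^T (mod 2), r = 0100101010110001001011100000010:
  s[0] = (1010101010101010101010101010101)·(0100101010110001001011100000010) mod 2 = 0+0+0+0+1+0+1+0+1+0+1+0+0+0+0+0+0+0+1+0+1+0+1+0+0+0+0+0+0+0+0 mod 2 = 1
  s[1] = (0110011001100110011001100110011)·(0100101010110001001011100000010) mod 2 = 0+1+0+0+0+0+1+0+0+0+1+0+0+0+0+0+0+0+1+0+0+1+1+0+0+0+0+0+0+1+0 mod 2 = 1
  s[2] = (0001111000011110000111100001111)·(0100101010110001001011100000010) mod 2 = 0+0+0+0+1+0+1+0+0+0+0+1+0+0+0+0+0+0+0+0+1+1+1+0+0+0+0+0+0+1+0 mod 2 = 1
  s[3] = (0000000111111110000000011111111)·(0100101010110001001011100000010) mod 2 = 0+0+0+0+0+0+0+0+1+0+1+1+0+0+0+0+0+0+0+0+0+0+0+0+0+0+0+0+0+1+0 mod 2 = 0
  s[4] = (0000000000000001111111111111111)·(0100101010110001001011100000010) mod 2 = 0+0+0+0+0+0+0+0+0+0+0+0+0+0+0+1+0+0+1+0+1+1+1+0+0+0+0+0+0+1+0 mod 2 = 0
Syndrome = 11100
Column 7 of H equals this syndrome → error at bit 7 (1-indexed).
Flip bit 7: 0100101010110001001011100000010 → 0100100010110001001011100000010
Extract data bits at positions {3,5,6,7,9,10,11,12,13,14,15,17,18,19,20,21,22,23,24,25,26,27,28,29,30,31}: 01001011000001011100000010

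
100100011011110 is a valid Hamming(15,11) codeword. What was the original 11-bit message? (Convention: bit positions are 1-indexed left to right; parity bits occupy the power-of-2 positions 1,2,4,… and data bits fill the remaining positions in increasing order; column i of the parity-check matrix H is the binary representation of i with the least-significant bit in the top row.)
Parity bits occupy power-of-2 positions; data bits are at positions {3,5,6,7,9,10,11,12,13,14,15} (1-indexed).
Extract: c[3]=0 c[5]=0 c[6]=0 c[7]=0 c[9]=1 c[10]=0 c[11]=1 c[12]=1 c[13]=1 c[14]=1 c[15]=0
Data = 00001011110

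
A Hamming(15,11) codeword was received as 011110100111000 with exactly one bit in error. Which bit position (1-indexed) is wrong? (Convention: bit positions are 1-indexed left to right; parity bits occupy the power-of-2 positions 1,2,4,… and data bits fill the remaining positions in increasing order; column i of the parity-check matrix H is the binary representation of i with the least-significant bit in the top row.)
Syndrome s = H · r^T (mod 2), r = 011110100111000:
  s[0] = (101010101010101)·(011110100111000) mod 2 = 0+0+1+0+1+0+1+0+0+0+1+0+0+0+0 mod 2 = 0
  s[1] = (011001100110011)·(011110100111000) mod 2 = 0+1+1+0+0+0+1+0+0+1+1+0+0+0+0 mod 2 = 1
  s[2] = (000111100001111)·(011110100111000) mod 2 = 0+0+0+1+1+0+1+0+0+0+0+1+0+0+0 mod 2 = 0
  s[3] = (000000011111111)·(011110100111000) mod 2 = 0+0+0+0+0+0+0+0+0+1+1+1+0+0+0 mod 2 = 1
Syndrome = 0101
Column i of H is the binary representation of i, so the syndrome is the binary index of the flipped bit.
Read s = 0101 with s[0] as LSB: 0·2^0 + 1·2^1 + 0·2^2 + 1·2^3 = 10.
Error is at bit position 10.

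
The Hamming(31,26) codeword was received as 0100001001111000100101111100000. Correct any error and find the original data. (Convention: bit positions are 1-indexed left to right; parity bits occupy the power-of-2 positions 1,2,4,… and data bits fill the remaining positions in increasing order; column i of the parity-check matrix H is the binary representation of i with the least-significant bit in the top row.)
Syndrome s = H · r^T (mod 2), r = 0100001001111000100101111100000:
  s[0] = (1010101010101010101010101010101)·(0100001001111000100101111100000) mod 2 = 0+0+0+0+0+0+1+0+0+0+1+0+1+0+0+0+1+0+0+0+0+0+1+0+1+0+0+0+0+0+0 mod 2 = 0
  s[1] = (0110011001100110011001100110011)·(0100001001111000100101111100000) mod 2 = 0+1+0+0+0+0+1+0+0+1+1+0+0+0+0+0+0+0+0+0+0+1+1+0+0+1+0+0+0+0+0 mod 2 = 1
  s[2] = (0001111000011110000111100001111)·(0100001001111000100101111100000) mod 2 = 0+0+0+0+0+0+1+0+0+0+0+1+1+0+0+0+0+0+0+1+0+1+1+0+0+0+0+0+0+0+0 mod 2 = 0
  s[3] = (0000000111111110000000011111111)·(0100001001111000100101111100000) mod 2 = 0+0+0+0+0+0+0+0+0+1+1+1+1+0+0+0+0+0+0+0+0+0+0+1+1+1+0+0+0+0+0 mod 2 = 1
  s[4] = (0000000000000001111111111111111)·(0100001001111000100101111100000) mod 2 = 0+0+0+0+0+0+0+0+0+0+0+0+0+0+0+0+1+0+0+1+0+1+1+1+1+1+0+0+0+0+0 mod 2 = 1
Syndrome = 01011
Column 26 of H equals this syndrome → error at bit 26 (1-indexed).
Flip bit 26: 0100001001111000100101111100000 → 0100001001111000100101111000000
Extract data bits at positions {3,5,6,7,9,10,11,12,13,14,15,17,18,19,20,21,22,23,24,25,26,27,28,29,30,31}: 00010111100100101111000000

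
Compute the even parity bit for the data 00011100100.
Sum of data bits: 0+0+0+1+1+1+0+0+1+0+0 = 4.
4 mod 2 = 0, so parity bit = 0.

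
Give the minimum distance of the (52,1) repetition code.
d_min = 52 (the only two codewords are 0…0 and 1…1, differing in all 52 positions).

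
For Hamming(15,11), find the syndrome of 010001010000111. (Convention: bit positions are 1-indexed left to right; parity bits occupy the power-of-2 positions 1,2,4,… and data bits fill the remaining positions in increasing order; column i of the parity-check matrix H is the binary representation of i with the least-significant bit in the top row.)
Syndrome s = H · r^T (mod 2), r = 010001010000111:
  s[0] = (101010101010101)·(010001010000111) mod 2 = 0+0+0+0+0+0+0+0+0+0+0+0+1+0+1 mod 2 = 0
  s[1] = (011001100110011)·(010001010000111) mod 2 = 0+1+0+0+0+1+0+0+0+0+0+0+0+1+1 mod 2 = 0
  s[2] = (000111100001111)·(010001010000111) mod 2 = 0+0+0+0+0+1+0+0+0+0+0+0+1+1+1 mod 2 = 0
  s[3] = (000000011111111)·(010001010000111) mod 2 = 0+0+0+0+0+0+0+1+0+0+0+0+1+1+1 mod 2 = 0
Syndrome = 0000
s = 0: no error detected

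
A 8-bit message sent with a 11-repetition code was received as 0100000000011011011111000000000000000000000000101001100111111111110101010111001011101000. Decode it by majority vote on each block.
Split into 11-bit blocks and majority-vote each:
  block 1 = 01000000000: 1 ones, 10 zeros → 0
  block 2 = 11011011111: 9 ones, 2 zeros → 1
  block 3 = 00000000000: 0 ones, 11 zeros → 0
  block 4 = 00000000000: 0 ones, 11 zeros → 0
  block 5 = 00101001100: 4 ones, 7 zeros → 0
  block 6 = 11111111111: 11 ones, 0 zeros → 1
  block 7 = 01010101110: 6 ones, 5 zeros → 1
  block 8 = 01011101000: 5 ones, 6 zeros → 0
Decoded = 01000110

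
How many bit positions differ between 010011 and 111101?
XOR = 101110, count of 1s = 4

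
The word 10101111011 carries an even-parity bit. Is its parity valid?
Sum of all bits: 1+0+1+0+1+1+1+1+0+1+1 = 8; 8 mod 2 = 0. Result is 0 → valid parity.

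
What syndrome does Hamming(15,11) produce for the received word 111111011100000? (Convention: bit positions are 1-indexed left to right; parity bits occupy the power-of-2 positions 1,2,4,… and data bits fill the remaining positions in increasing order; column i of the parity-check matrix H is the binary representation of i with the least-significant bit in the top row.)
Syndrome s = H · r^T (mod 2), r = 111111011100000:
  s[0] = (101010101010101)·(111111011100000) mod 2 = 1+0+1+0+1+0+0+0+1+0+0+0+0+0+0 mod 2 = 0
  s[1] = (011001100110011)·(111111011100000) mod 2 = 0+1+1+0+0+1+0+0+0+1+0+0+0+0+0 mod 2 = 0
  s[2] = (000111100001111)·(111111011100000) mod 2 = 0+0+0+1+1+1+0+0+0+0+0+0+0+0+0 mod 2 = 1
  s[3] = (000000011111111)·(111111011100000) mod 2 = 0+0+0+0+0+0+0+1+1+1+0+0+0+0+0 mod 2 = 1
Syndrome = 0011
Non-zero syndrome: error at position 12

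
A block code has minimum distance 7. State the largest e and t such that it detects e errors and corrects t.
(a) Detection requires d_min ≥ e+1, so e ≤ d_min − 1 = 6.
(b) Correction requires d_min ≥ 2t+1, so t ≤ ⌊(d_min − 1)/2⌋ = ⌊6/2⌋ = 3.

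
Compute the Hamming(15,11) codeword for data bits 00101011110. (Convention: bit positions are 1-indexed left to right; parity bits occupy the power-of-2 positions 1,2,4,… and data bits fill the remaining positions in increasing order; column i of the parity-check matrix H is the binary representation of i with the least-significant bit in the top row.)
Codeword c = d · G (mod 2), d = 00101011110:
  c[0] = d·G[:,0] = (00101011110)·(11011010101) mod 2 = 0+0+0+0+1+0+1+0+1+0+0 mod 2 = 1
  c[1] = d·G[:,1] = (00101011110)·(10110110011) mod 2 = 0+0+1+0+0+0+1+0+0+1+0 mod 2 = 1
  c[2] = d·G[:,2] = (00101011110)·(10000000000) mod 2 = 0+0+0+0+0+0+0+0+0+0+0 mod 2 = 0
  c[3] = d·G[:,3] = (00101011110)·(01110001111) mod 2 = 0+0+1+0+0+0+0+1+1+1+0 mod 2 = 0
  c[4] = d·G[:,4] = (00101011110)·(01000000000) mod 2 = 0+0+0+0+0+0+0+0+0+0+0 mod 2 = 0
  c[5] = d·G[:,5] = (00101011110)·(00100000000) mod 2 = 0+0+1+0+0+0+0+0+0+0+0 mod 2 = 1
  c[6] = d·G[:,6] = (00101011110)·(00010000000) mod 2 = 0+0+0+0+0+0+0+0+0+0+0 mod 2 = 0
  c[7] = d·G[:,7] = (00101011110)·(00001111111) mod 2 = 0+0+0+0+1+0+1+1+1+1+0 mod 2 = 1
  c[8] = d·G[:,8] = (00101011110)·(00001000000) mod 2 = 0+0+0+0+1+0+0+0+0+0+0 mod 2 = 1
  c[9] = d·G[:,9] = (00101011110)·(00000100000) mod 2 = 0+0+0+0+0+0+0+0+0+0+0 mod 2 = 0
  c[10] = d·G[:,10] = (00101011110)·(00000010000) mod 2 = 0+0+0+0+0+0+1+0+0+0+0 mod 2 = 1
  c[11] = d·G[:,11] = (00101011110)·(00000001000) mod 2 = 0+0+0+0+0+0+0+1+0+0+0 mod 2 = 1
  c[12] = d·G[:,12] = (00101011110)·(00000000100) mod 2 = 0+0+0+0+0+0+0+0+1+0+0 mod 2 = 1
  c[13] = d·G[:,13] = (00101011110)·(00000000010) mod 2 = 0+0+0+0+0+0+0+0+0+1+0 mod 2 = 1
  c[14] = d·G[:,14] = (00101011110)·(00000000001) mod 2 = 0+0+0+0+0+0+0+0+0+0+0 mod 2 = 0
Codeword = 110001011011110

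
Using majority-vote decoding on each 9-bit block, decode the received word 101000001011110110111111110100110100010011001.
Split into 9-bit blocks and majority-vote each:
  block 1 = 101000001: 3 ones, 6 zeros → 0
  block 2 = 011110110: 6 ones, 3 zeros → 1
  block 3 = 111111110: 8 ones, 1 zeros → 1
  block 4 = 100110100: 4 ones, 5 zeros → 0
  block 5 = 010011001: 4 ones, 5 zeros → 0
Decoded = 01100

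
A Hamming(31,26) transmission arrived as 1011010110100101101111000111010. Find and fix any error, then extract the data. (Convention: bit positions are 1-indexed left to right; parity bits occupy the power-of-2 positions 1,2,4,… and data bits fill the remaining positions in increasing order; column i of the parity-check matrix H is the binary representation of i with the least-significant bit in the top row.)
Syndrome s = H · r^T (mod 2), r = 1011010110100101101111000111010:
  s[0] = (1010101010101010101010101010101)·(1011010110100101101111000111010) mod 2 = 1+0+1+0+0+0+0+0+1+0+1+0+0+0+0+0+1+0+1+0+1+0+0+0+0+0+1+0+0+0+0 mod 2 = 0
  s[1] = (0110011001100110011001100110011)·(1011010110100101101111000111010) mod 2 = 0+0+1+0+0+1+0+0+0+0+1+0+0+1+0+0+0+0+1+0+0+1+0+0+0+1+1+0+0+1+0 mod 2 = 1
  s[2] = (0001111000011110000111100001111)·(1011010110100101101111000111010) mod 2 = 0+0+0+1+0+1+0+0+0+0+0+0+0+1+0+0+0+0+0+1+1+1+0+0+0+0+0+1+0+1+0 mod 2 = 0
  s[3] = (0000000111111110000000011111111)·(1011010110100101101111000111010) mod 2 = 0+0+0+0+0+0+0+1+1+0+1+0+0+1+0+0+0+0+0+0+0+0+0+0+0+1+1+1+0+1+0 mod 2 = 0
  s[4] = (0000000000000001111111111111111)·(1011010110100101101111000111010) mod 2 = 0+0+0+0+0+0+0+0+0+0+0+0+0+0+0+1+1+0+1+1+1+1+0+0+0+1+1+1+0+1+0 mod 2 = 0
Syndrome = 01000
Column 2 of H equals this syndrome → error at bit 2 (1-indexed).
Flip bit 2: 1011010110100101101111000111010 → 1111010110100101101111000111010
Extract data bits at positions {3,5,6,7,9,10,11,12,13,14,15,17,18,19,20,21,22,23,24,25,26,27,28,29,30,31}: 10101010010101111000111010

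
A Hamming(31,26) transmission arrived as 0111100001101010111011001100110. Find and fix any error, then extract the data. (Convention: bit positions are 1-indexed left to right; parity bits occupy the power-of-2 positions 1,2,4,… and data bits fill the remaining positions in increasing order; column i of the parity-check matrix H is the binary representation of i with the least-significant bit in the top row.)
Syndrome s = H · r^T (mod 2), r = 0111100001101010111011001100110:
  s[0] = (1010101010101010101010101010101)·(0111100001101010111011001100110) mod 2 = 0+0+1+0+1+0+0+0+0+0+1+0+1+0+1+0+1+0+1+0+1+0+0+0+1+0+0+0+1+0+0 mod 2 = 0
  s[1] = (0110011001100110011001100110011)·(0111100001101010111011001100110) mod 2 = 0+1+1+0+0+0+0+0+0+1+1+0+0+0+1+0+0+1+1+0+0+1+0+0+0+1+0+0+0+1+0 mod 2 = 0
  s[2] = (0001111000011110000111100001111)·(0111100001101010111011001100110) mod 2 = 0+0+0+1+1+0+0+0+0+0+0+0+1+0+1+0+0+0+0+0+1+1+0+0+0+0+0+0+1+1+0 mod 2 = 0
  s[3] = (0000000111111110000000011111111)·(0111100001101010111011001100110) mod 2 = 0+0+0+0+0+0+0+0+0+1+1+0+1+0+1+0+0+0+0+0+0+0+0+0+1+1+0+0+1+1+0 mod 2 = 0
  s[4] = (0000000000000001111111111111111)·(0111100001101010111011001100110) mod 2 = 0+0+0+0+0+0+0+0+0+0+0+0+0+0+0+0+1+1+1+0+1+1+0+0+1+1+0+0+1+1+0 mod 2 = 1
Syndrome = 00001
Column 16 of H equals this syndrome → error at bit 16 (1-indexed).
Flip bit 16: 0111100001101010111011001100110 → 0111100001101011111011001100110
Extract data bits at positions {3,5,6,7,9,10,11,12,13,14,15,17,18,19,20,21,22,23,24,25,26,27,28,29,30,31}: 11000110101111011001100110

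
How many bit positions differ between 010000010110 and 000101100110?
XOR = 010101110000, count of 1s = 5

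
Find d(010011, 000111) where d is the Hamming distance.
XOR = 010100, count of 1s = 2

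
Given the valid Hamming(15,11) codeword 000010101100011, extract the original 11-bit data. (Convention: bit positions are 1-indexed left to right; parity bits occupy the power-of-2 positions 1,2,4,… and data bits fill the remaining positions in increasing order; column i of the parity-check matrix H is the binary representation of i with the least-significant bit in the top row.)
Parity bits occupy power-of-2 positions; data bits are at positions {3,5,6,7,9,10,11,12,13,14,15} (1-indexed).
Extract: c[3]=0 c[5]=1 c[6]=0 c[7]=1 c[9]=1 c[10]=1 c[11]=0 c[12]=0 c[13]=0 c[14]=1 c[15]=1
Data = 01011100011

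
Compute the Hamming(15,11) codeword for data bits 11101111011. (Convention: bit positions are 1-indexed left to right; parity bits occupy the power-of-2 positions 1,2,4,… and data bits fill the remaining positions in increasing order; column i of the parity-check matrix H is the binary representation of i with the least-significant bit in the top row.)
Codeword c = d · G (mod 2), d = 11101111011:
  c[0] = d·G[:,0] = (11101111011)·(11011010101) mod 2 = 1+1+0+0+1+0+1+0+0+0+1 mod 2 = 1
  c[1] = d·G[:,1] = (11101111011)·(10110110011) mod 2 = 1+0+1+0+0+1+1+0+0+1+1 mod 2 = 0
  c[2] = d·G[:,2] = (11101111011)·(10000000000) mod 2 = 1+0+0+0+0+0+0+0+0+0+0 mod 2 = 1
  c[3] = d·G[:,3] = (11101111011)·(01110001111) mod 2 = 0+1+1+0+0+0+0+1+0+1+1 mod 2 = 1
  c[4] = d·G[:,4] = (11101111011)·(01000000000) mod 2 = 0+1+0+0+0+0+0+0+0+0+0 mod 2 = 1
  c[5] = d·G[:,5] = (11101111011)·(00100000000) mod 2 = 0+0+1+0+0+0+0+0+0+0+0 mod 2 = 1
  c[6] = d·G[:,6] = (11101111011)·(00010000000) mod 2 = 0+0+0+0+0+0+0+0+0+0+0 mod 2 = 0
  c[7] = d·G[:,7] = (11101111011)·(00001111111) mod 2 = 0+0+0+0+1+1+1+1+0+1+1 mod 2 = 0
  c[8] = d·G[:,8] = (11101111011)·(00001000000) mod 2 = 0+0+0+0+1+0+0+0+0+0+0 mod 2 = 1
  c[9] = d·G[:,9] = (11101111011)·(00000100000) mod 2 = 0+0+0+0+0+1+0+0+0+0+0 mod 2 = 1
  c[10] = d·G[:,10] = (11101111011)·(00000010000) mod 2 = 0+0+0+0+0+0+1+0+0+0+0 mod 2 = 1
  c[11] = d·G[:,11] = (11101111011)·(00000001000) mod 2 = 0+0+0+0+0+0+0+1+0+0+0 mod 2 = 1
  c[12] = d·G[:,12] = (11101111011)·(00000000100) mod 2 = 0+0+0+0+0+0+0+0+0+0+0 mod 2 = 0
  c[13] = d·G[:,13] = (11101111011)·(00000000010) mod 2 = 0+0+0+0+0+0+0+0+0+1+0 mod 2 = 1
  c[14] = d·G[:,14] = (11101111011)·(00000000001) mod 2 = 0+0+0+0+0+0+0+0+0+0+1 mod 2 = 1
Codeword = 101111001111011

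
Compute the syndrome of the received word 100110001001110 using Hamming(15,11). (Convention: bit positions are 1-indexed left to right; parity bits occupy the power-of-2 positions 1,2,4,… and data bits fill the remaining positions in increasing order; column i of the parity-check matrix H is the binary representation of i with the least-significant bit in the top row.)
Syndrome s = H · r^T (mod 2), r = 100110001001110:
  s[0] = (101010101010101)·(100110001001110) mod 2 = 1+0+0+0+1+0+0+0+1+0+0+0+1+0+0 mod 2 = 0
  s[1] = (011001100110011)·(100110001001110) mod 2 = 0+0+0+0+0+0+0+0+0+0+0+0+0+1+0 mod 2 = 1
  s[2] = (000111100001111)·(100110001001110) mod 2 = 0+0+0+1+1+0+0+0+0+0+0+1+1+1+0 mod 2 = 1
  s[3] = (000000011111111)·(100110001001110) mod 2 = 0+0+0+0+0+0+0+0+1+0+0+1+1+1+0 mod 2 = 0
Syndrome = 0110
Non-zero syndrome: error at position 6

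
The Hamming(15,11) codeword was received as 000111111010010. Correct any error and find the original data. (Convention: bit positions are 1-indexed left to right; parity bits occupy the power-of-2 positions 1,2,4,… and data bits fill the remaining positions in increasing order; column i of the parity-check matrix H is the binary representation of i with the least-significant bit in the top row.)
Syndrome s = H · r^T (mod 2), r = 000111111010010:
  s[0] = (101010101010101)·(000111111010010) mod 2 = 0+0+0+0+1+0+1+0+1+0+1+0+0+0+0 mod 2 = 0
  s[1] = (011001100110011)·(000111111010010) mod 2 = 0+0+0+0+0+1+1+0+0+0+1+0+0+1+0 mod 2 = 0
  s[2] = (000111100001111)·(000111111010010) mod 2 = 0+0+0+1+1+1+1+0+0+0+0+0+0+1+0 mod 2 = 1
  s[3] = (000000011111111)·(000111111010010) mod 2 = 0+0+0+0+0+0+0+1+1+0+1+0+0+1+0 mod 2 = 0
Syndrome = 0010
Column 4 of H equals this syndrome → error at bit 4 (1-indexed).
Flip bit 4: 000111111010010 → 000011111010010
Extract data bits at positions {3,5,6,7,9,10,11,12,13,14,15}: 01111010010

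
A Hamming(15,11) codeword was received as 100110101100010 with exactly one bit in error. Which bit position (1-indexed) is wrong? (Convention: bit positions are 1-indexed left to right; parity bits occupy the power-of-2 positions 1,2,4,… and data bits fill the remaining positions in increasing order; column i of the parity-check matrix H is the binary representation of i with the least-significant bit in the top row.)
Syndrome s = H · r^T (mod 2), r = 100110101100010:
  s[0] = (101010101010101)·(100110101100010) mod 2 = 1+0+0+0+1+0+1+0+1+0+0+0+0+0+0 mod 2 = 0
  s[1] = (011001100110011)·(100110101100010) mod 2 = 0+0+0+0+0+0+1+0+0+1+0+0+0+1+0 mod 2 = 1
  s[2] = (000111100001111)·(100110101100010) mod 2 = 0+0+0+1+1+0+1+0+0+0+0+0+0+1+0 mod 2 = 0
  s[3] = (000000011111111)·(100110101100010) mod 2 = 0+0+0+0+0+0+0+0+1+1+0+0+0+1+0 mod 2 = 1
Syndrome = 0101
Column i of H is the binary representation of i, so the syndrome is the binary index of the flipped bit.
Read s = 0101 with s[0] as LSB: 0·2^0 + 1·2^1 + 0·2^2 + 1·2^3 = 10.
Error is at bit position 10.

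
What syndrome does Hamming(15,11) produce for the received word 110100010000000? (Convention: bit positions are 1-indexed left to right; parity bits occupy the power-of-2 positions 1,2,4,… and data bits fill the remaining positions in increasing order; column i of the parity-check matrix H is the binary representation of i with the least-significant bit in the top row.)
Syndrome s = H · r^T (mod 2), r = 110100010000000:
  s[0] = (101010101010101)·(110100010000000) mod 2 = 1+0+0+0+0+0+0+0+0+0+0+0+0+0+0 mod 2 = 1
  s[1] = (011001100110011)·(110100010000000) mod 2 = 0+1+0+0+0+0+0+0+0+0+0+0+0+0+0 mod 2 = 1
  s[2] = (000111100001111)·(110100010000000) mod 2 = 0+0+0+1+0+0+0+0+0+0+0+0+0+0+0 mod 2 = 1
  s[3] = (000000011111111)·(110100010000000) mod 2 = 0+0+0+0+0+0+0+1+0+0+0+0+0+0+0 mod 2 = 1
Syndrome = 1111
Non-zero syndrome: error at position 15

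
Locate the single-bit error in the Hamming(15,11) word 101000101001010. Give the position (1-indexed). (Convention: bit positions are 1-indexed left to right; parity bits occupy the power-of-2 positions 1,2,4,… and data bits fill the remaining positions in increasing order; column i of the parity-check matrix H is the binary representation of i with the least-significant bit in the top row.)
Syndrome s = H · r^T (mod 2), r = 101000101001010:
  s[0] = (101010101010101)·(101000101001010) mod 2 = 1+0+1+0+0+0+1+0+1+0+0+0+0+0+0 mod 2 = 0
  s[1] = (011001100110011)·(101000101001010) mod 2 = 0+0+1+0+0+0+1+0+0+0+0+0+0+1+0 mod 2 = 1
  s[2] = (000111100001111)·(101000101001010) mod 2 = 0+0+0+0+0+0+1+0+0+0+0+1+0+1+0 mod 2 = 1
  s[3] = (000000011111111)·(101000101001010) mod 2 = 0+0+0+0+0+0+0+0+1+0+0+1+0+1+0 mod 2 = 1
Syndrome = 0111
Column i of H is the binary representation of i, so the syndrome is the binary index of the flipped bit.
Read s = 0111 with s[0] as LSB: 0·2^0 + 1·2^1 + 1·2^2 + 1·2^3 = 14.
Error is at bit position 14.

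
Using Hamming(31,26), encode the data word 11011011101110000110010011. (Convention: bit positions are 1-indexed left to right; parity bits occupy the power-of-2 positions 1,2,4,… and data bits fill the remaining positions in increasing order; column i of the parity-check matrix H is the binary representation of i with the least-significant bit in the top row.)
Codeword c = d · G (mod 2), d = 11011011101110000110010011:
  c[0] = d·G[:,0] = (11011011101110000110010011)·(11011010101101010101010101) mod 2 = 1+1+0+1+1+0+1+0+1+0+1+1+0+0+0+0+0+1+0+0+0+1+0+0+0+1 mod 2 = 1
  c[1] = d·G[:,1] = (11011011101110000110010011)·(10110110011011001100110011) mod 2 = 1+0+0+1+0+0+1+0+0+0+1+0+1+0+0+0+0+1+0+0+0+1+0+0+1+1 mod 2 = 1
  c[2] = d·G[:,2] = (11011011101110000110010011)·(10000000000000000000000000) mod 2 = 1+0+0+0+0+0+0+0+0+0+0+0+0+0+0+0+0+0+0+0+0+0+0+0+0+0 mod 2 = 1
  c[3] = d·G[:,3] = (11011011101110000110010011)·(01110001111000111100001111) mod 2 = 0+1+0+1+0+0+0+1+1+0+1+0+0+0+0+0+0+1+0+0+0+0+0+0+1+1 mod 2 = 0
  c[4] = d·G[:,4] = (11011011101110000110010011)·(01000000000000000000000000) mod 2 = 0+1+0+0+0+0+0+0+0+0+0+0+0+0+0+0+0+0+0+0+0+0+0+0+0+0 mod 2 = 1
  c[5] = d·G[:,5] = (11011011101110000110010011)·(00100000000000000000000000) mod 2 = 0+0+0+0+0+0+0+0+0+0+0+0+0+0+0+0+0+0+0+0+0+0+0+0+0+0 mod 2 = 0
  c[6] = d·G[:,6] = (11011011101110000110010011)·(00010000000000000000000000) mod 2 = 0+0+0+1+0+0+0+0+0+0+0+0+0+0+0+0+0+0+0+0+0+0+0+0+0+0 mod 2 = 1
  c[7] = d·G[:,7] = (11011011101110000110010011)·(00001111111000000011111111) mod 2 = 0+0+0+0+1+0+1+1+1+0+1+0+0+0+0+0+0+0+1+0+0+1+0+0+1+1 mod 2 = 1
  c[8] = d·G[:,8] = (11011011101110000110010011)·(00001000000000000000000000) mod 2 = 0+0+0+0+1+0+0+0+0+0+0+0+0+0+0+0+0+0+0+0+0+0+0+0+0+0 mod 2 = 1
  c[9] = d·G[:,9] = (11011011101110000110010011)·(00000100000000000000000000) mod 2 = 0+0+0+0+0+0+0+0+0+0+0+0+0+0+0+0+0+0+0+0+0+0+0+0+0+0 mod 2 = 0
  c[10] = d·G[:,10] = (11011011101110000110010011)·(00000010000000000000000000) mod 2 = 0+0+0+0+0+0+1+0+0+0+0+0+0+0+0+0+0+0+0+0+0+0+0+0+0+0 mod 2 = 1
  c[11] = d·G[:,11] = (11011011101110000110010011)·(00000001000000000000000000) mod 2 = 0+0+0+0+0+0+0+1+0+0+0+0+0+0+0+0+0+0+0+0+0+0+0+0+0+0 mod 2 = 1
  c[12] = d·G[:,12] = (11011011101110000110010011)·(00000000100000000000000000) mod 2 = 0+0+0+0+0+0+0+0+1+0+0+0+0+0+0+0+0+0+0+0+0+0+0+0+0+0 mod 2 = 1
  c[13] = d·G[:,13] = (11011011101110000110010011)·(00000000010000000000000000) mod 2 = 0+0+0+0+0+0+0+0+0+0+0+0+0+0+0+0+0+0+0+0+0+0+0+0+0+0 mod 2 = 0
  c[14] = d·G[:,14] = (11011011101110000110010011)·(00000000001000000000000000) mod 2 = 0+0+0+0+0+0+0+0+0+0+1+0+0+0+0+0+0+0+0+0+0+0+0+0+0+0 mod 2 = 1
  c[15] = d·G[:,15] = (11011011101110000110010011)·(00000000000111111111111111) mod 2 = 0+0+0+0+0+0+0+0+0+0+0+1+1+0+0+0+0+1+1+0+0+1+0+0+1+1 mod 2 = 1
  c[16] = d·G[:,16] = (11011011101110000110010011)·(00000000000100000000000000) mod 2 = 0+0+0+0+0+0+0+0+0+0+0+1+0+0+0+0+0+0+0+0+0+0+0+0+0+0 mod 2 = 1
  c[17] = d·G[:,17] = (11011011101110000110010011)·(00000000000010000000000000) mod 2 = 0+0+0+0+0+0+0+0+0+0+0+0+1+0+0+0+0+0+0+0+0+0+0+0+0+0 mod 2 = 1
  c[18] = d·G[:,18] = (11011011101110000110010011)·(00000000000001000000000000) mod 2 = 0+0+0+0+0+0+0+0+0+0+0+0+0+0+0+0+0+0+0+0+0+0+0+0+0+0 mod 2 = 0
  c[19] = d·G[:,19] = (11011011101110000110010011)·(00000000000000100000000000) mod 2 = 0+0+0+0+0+0+0+0+0+0+0+0+0+0+0+0+0+0+0+0+0+0+0+0+0+0 mod 2 = 0
  c[20] = d·G[:,20] = (11011011101110000110010011)·(00000000000000010000000000) mod 2 = 0+0+0+0+0+0+0+0+0+0+0+0+0+0+0+0+0+0+0+0+0+0+0+0+0+0 mod 2 = 0
  c[21] = d·G[:,21] = (11011011101110000110010011)·(00000000000000001000000000) mod 2 = 0+0+0+0+0+0+0+0+0+0+0+0+0+0+0+0+0+0+0+0+0+0+0+0+0+0 mod 2 = 0
  c[22] = d·G[:,22] = (11011011101110000110010011)·(00000000000000000100000000) mod 2 = 0+0+0+0+0+0+0+0+0+0+0+0+0+0+0+0+0+1+0+0+0+0+0+0+0+0 mod 2 = 1
  c[23] = d·G[:,23] = (11011011101110000110010011)·(00000000000000000010000000) mod 2 = 0+0+0+0+0+0+0+0+0+0+0+0+0+0+0+0+0+0+1+0+0+0+0+0+0+0 mod 2 = 1
  c[24] = d·G[:,24] = (11011011101110000110010011)·(00000000000000000001000000) mod 2 = 0+0+0+0+0+0+0+0+0+0+0+0+0+0+0+0+0+0+0+0+0+0+0+0+0+0 mod 2 = 0
  c[25] = d·G[:,25] = (11011011101110000110010011)·(00000000000000000000100000) mod 2 = 0+0+0+0+0+0+0+0+0+0+0+0+0+0+0+0+0+0+0+0+0+0+0+0+0+0 mod 2 = 0
  c[26] = d·G[:,26] = (11011011101110000110010011)·(00000000000000000000010000) mod 2 = 0+0+0+0+0+0+0+0+0+0+0+0+0+0+0+0+0+0+0+0+0+1+0+0+0+0 mod 2 = 1
  c[27] = d·G[:,27] = (11011011101110000110010011)·(00000000000000000000001000) mod 2 = 0+0+0+0+0+0+0+0+0+0+0+0+0+0+0+0+0+0+0+0+0+0+0+0+0+0 mod 2 = 0
  c[28] = d·G[:,28] = (11011011101110000110010011)·(00000000000000000000000100) mod 2 = 0+0+0+0+0+0+0+0+0+0+0+0+0+0+0+0+0+0+0+0+0+0+0+0+0+0 mod 2 = 0
  c[29] = d·G[:,29] = (11011011101110000110010011)·(00000000000000000000000010) mod 2 = 0+0+0+0+0+0+0+0+0+0+0+0+0+0+0+0+0+0+0+0+0+0+0+0+1+0 mod 2 = 1
  c[30] = d·G[:,30] = (11011011101110000110010011)·(00000000000000000000000001) mod 2 = 0+0+0+0+0+0+0+0+0+0+0+0+0+0+0+0+0+0+0+0+0+0+0+0+0+1 mod 2 = 1
Codeword = 1110101110111011110000110010011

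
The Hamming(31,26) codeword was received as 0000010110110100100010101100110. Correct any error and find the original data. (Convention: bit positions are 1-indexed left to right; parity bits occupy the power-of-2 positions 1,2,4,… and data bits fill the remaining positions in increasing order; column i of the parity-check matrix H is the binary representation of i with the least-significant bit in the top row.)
Syndrome s = H · r^T (mod 2), r = 0000010110110100100010101100110:
  s[0] = (1010101010101010101010101010101)·(0000010110110100100010101100110) mod 2 = 0+0+0+0+0+0+0+0+1+0+1+0+0+0+0+0+1+0+0+0+1+0+1+0+1+0+0+0+1+0+0 mod 2 = 1
  s[1] = (0110011001100110011001100110011)·(0000010110110100100010101100110) mod 2 = 0+0+0+0+0+1+0+0+0+0+1+0+0+1+0+0+0+0+0+0+0+0+1+0+0+1+0+0+0+1+0 mod 2 = 0
  s[2] = (0001111000011110000111100001111)·(0000010110110100100010101100110) mod 2 = 0+0+0+0+0+1+0+0+0+0+0+1+0+1+0+0+0+0+0+0+1+0+1+0+0+0+0+0+1+1+0 mod 2 = 1
  s[3] = (0000000111111110000000011111111)·(0000010110110100100010101100110) mod 2 = 0+0+0+0+0+0+0+1+1+0+1+1+0+1+0+0+0+0+0+0+0+0+0+0+1+1+0+0+1+1+0 mod 2 = 1
  s[4] = (0000000000000001111111111111111)·(0000010110110100100010101100110) mod 2 = 0+0+0+0+0+0+0+0+0+0+0+0+0+0+0+0+1+0+0+0+1+0+1+0+1+1+0+0+1+1+0 mod 2 = 1
Syndrome = 10111
Column 29 of H equals this syndrome → error at bit 29 (1-indexed).
Flip bit 29: 0000010110110100100010101100110 → 0000010110110100100010101100010
Extract data bits at positions {3,5,6,7,9,10,11,12,13,14,15,17,18,19,20,21,22,23,24,25,26,27,28,29,30,31}: 00101011010100010101100010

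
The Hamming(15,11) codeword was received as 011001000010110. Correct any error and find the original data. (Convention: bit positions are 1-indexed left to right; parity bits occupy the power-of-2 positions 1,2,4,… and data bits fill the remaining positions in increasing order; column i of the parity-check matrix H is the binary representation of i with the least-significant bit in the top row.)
Syndrome s = H · r^T (mod 2), r = 011001000010110:
  s[0] = (101010101010101)·(011001000010110) mod 2 = 0+0+1+0+0+0+0+0+0+0+1+0+1+0+0 mod 2 = 1
  s[1] = (011001100110011)·(011001000010110) mod 2 = 0+1+1+0+0+1+0+0+0+0+1+0+0+1+0 mod 2 = 1
  s[2] = (000111100001111)·(011001000010110) mod 2 = 0+0+0+0+0+1+0+0+0+0+0+0+1+1+0 mod 2 = 1
  s[3] = (000000011111111)·(011001000010110) mod 2 = 0+0+0+0+0+0+0+0+0+0+1+0+1+1+0 mod 2 = 1
Syndrome = 1111
Column 15 of H equals this syndrome → error at bit 15 (1-indexed).
Flip bit 15: 011001000010110 → 011001000010111
Extract data bits at positions {3,5,6,7,9,10,11,12,13,14,15}: 10100010111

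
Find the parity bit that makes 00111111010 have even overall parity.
Sum of data bits: 0+0+1+1+1+1+1+1+0+1+0 = 7.
7 mod 2 = 1, so parity bit = 1.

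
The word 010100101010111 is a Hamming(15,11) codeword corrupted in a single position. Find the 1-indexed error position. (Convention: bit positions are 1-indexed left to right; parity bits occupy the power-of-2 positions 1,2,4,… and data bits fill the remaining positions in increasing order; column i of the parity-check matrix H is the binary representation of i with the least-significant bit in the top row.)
Syndrome s = H · r^T (mod 2), r = 010100101010111:
  s[0] = (101010101010101)·(010100101010111) mod 2 = 0+0+0+0+0+0+1+0+1+0+1+0+1+0+1 mod 2 = 1
  s[1] = (011001100110011)·(010100101010111) mod 2 = 0+1+0+0+0+0+1+0+0+0+1+0+0+1+1 mod 2 = 1
  s[2] = (000111100001111)·(010100101010111) mod 2 = 0+0+0+1+0+0+1+0+0+0+0+0+1+1+1 mod 2 = 1
  s[3] = (000000011111111)·(010100101010111) mod 2 = 0+0+0+0+0+0+0+0+1+0+1+0+1+1+1 mod 2 = 1
Syndrome = 1111
Column i of H is the binary representation of i, so the syndrome is the binary index of the flipped bit.
Read s = 1111 with s[0] as LSB: 1·2^0 + 1·2^1 + 1·2^2 + 1·2^3 = 15.
Error is at bit position 15.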